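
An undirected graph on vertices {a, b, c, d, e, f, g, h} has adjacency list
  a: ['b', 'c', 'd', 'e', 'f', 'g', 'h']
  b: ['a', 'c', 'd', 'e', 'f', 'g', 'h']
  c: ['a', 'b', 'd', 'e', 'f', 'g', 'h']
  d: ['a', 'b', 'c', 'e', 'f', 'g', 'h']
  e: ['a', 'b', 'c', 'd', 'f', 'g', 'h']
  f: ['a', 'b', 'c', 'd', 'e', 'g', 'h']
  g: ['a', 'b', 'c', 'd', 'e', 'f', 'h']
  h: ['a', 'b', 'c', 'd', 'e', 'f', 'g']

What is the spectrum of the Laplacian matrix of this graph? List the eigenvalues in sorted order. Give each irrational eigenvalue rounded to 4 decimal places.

With the vertex order [a, b, c, d, e, f, g, h], the degrees are [7, 7, 7, 7, 7, 7, 7, 7], giving D = diag(7, 7, 7, 7, 7, 7, 7, 7) and L = D - A. Diagonalising L (or applying a numerical eigensolver to the 8x8 matrix) gives the spectrum above. The single zero eigenvalue shows the graph is connected. The eigenvalues sum to 56, which equals trace(L) = 2|E|.

[0, 8, 8, 8, 8, 8, 8, 8]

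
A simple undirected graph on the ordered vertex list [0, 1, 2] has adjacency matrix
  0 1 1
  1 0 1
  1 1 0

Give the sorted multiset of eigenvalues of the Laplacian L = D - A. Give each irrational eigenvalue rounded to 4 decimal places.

Reading degrees in the order [0, 1, 2] gives [2, 2, 2]; set D = diag(2, 2, 2) and form L = D - A. Since every row of L sums to 0, the all-ones vector is in the kernel and 0 is an eigenvalue. The single zero eigenvalue shows the graph is connected.

[0, 3, 3]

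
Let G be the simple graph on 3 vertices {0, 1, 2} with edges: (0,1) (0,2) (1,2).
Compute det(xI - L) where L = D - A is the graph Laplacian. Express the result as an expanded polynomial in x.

x^3 - 6x^2 + 9x

Reading degrees in the order [0, 1, 2] gives [2, 2, 2]; set D = diag(2, 2, 2) and form L = D - A. L has integer entries, so p(x) = det(xI - L) has integer coefficients. Expanding the determinant yields x^3 - 6x^2 + 9x. The constant term is 0 because L is singular (the all-ones vector lies in its kernel). By the matrix-tree theorem the graph has (1/3) * product of the nonzero eigenvalues = 3 spanning trees. The eigenvalues sum to 6, which equals trace(L) = 2|E|.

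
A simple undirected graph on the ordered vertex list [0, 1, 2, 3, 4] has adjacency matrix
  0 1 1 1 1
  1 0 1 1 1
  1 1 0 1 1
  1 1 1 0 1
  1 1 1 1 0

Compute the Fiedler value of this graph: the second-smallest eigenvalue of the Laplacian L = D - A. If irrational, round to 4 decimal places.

5

Each diagonal entry of L is the vertex degree and each off-diagonal entry is -1 where an edge is present, 0 otherwise; in the order [0, 1, 2, 3, 4] the diagonal is [4, 4, 4, 4, 4]. Computing the eigenvalues of L and sorting gives [0, 5, 5, 5, 5]. The Fiedler value lambda_2 = 5 is strictly positive, so the graph is connected. By the matrix-tree theorem the graph has (1/5) * product of the nonzero eigenvalues = 125 spanning trees. There is one zero in the spectrum, matching the 1 component.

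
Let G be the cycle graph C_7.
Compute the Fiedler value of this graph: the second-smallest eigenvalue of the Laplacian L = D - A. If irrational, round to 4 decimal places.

The graph has 7 vertices and degree multiset [2, 2, 2, 2, 2, 2, 2]; D is the diagonal matrix of degrees and L = D - A. The smallest Laplacian eigenvalue is always 0. The next one, lambda_2 = 0.7530, measures how hard the graph is to disconnect: larger values mean better connectivity.

0.7530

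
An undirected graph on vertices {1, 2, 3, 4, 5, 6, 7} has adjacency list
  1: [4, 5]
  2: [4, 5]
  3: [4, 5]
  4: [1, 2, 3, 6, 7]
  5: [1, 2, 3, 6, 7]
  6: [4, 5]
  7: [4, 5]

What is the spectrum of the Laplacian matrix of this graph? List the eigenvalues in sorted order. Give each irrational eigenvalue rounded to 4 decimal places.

[0, 2, 2, 2, 2, 5, 7]

Reading degrees in the order [1, 2, 3, 4, 5, 6, 7] gives [2, 2, 2, 5, 5, 2, 2]; set D = diag(2, 2, 2, 5, 5, 2, 2) and form L = D - A. Diagonalising L (or applying a numerical eigensolver to the 7x7 matrix) gives the spectrum above. There is one zero in the spectrum, matching the 1 component. By the matrix-tree theorem the graph has (1/7) * product of the nonzero eigenvalues = 80 spanning trees.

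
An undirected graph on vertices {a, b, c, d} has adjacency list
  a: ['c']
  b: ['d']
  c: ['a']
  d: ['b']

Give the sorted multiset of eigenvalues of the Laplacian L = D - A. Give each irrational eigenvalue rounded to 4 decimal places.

[0, 0, 2, 2]

Each diagonal entry of L is the vertex degree and each off-diagonal entry is -1 where an edge is present, 0 otherwise; in the order [a, b, c, d] the diagonal is [1, 1, 1, 1]. L is symmetric positive semidefinite, so every eigenvalue is real and nonnegative. The 2 zero eigenvalues correspond to the 2 connected components.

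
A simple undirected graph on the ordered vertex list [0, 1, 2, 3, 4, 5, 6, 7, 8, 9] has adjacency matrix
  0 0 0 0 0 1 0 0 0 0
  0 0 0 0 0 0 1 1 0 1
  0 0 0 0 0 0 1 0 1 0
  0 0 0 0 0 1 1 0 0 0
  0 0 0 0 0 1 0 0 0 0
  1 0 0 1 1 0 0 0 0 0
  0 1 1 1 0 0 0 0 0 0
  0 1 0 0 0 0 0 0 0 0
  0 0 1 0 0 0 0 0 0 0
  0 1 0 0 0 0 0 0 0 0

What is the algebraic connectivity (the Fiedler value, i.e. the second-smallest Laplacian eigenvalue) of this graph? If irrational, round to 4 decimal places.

0.1772

With the vertex order [0, 1, 2, 3, 4, 5, 6, 7, 8, 9], the degrees are [1, 3, 2, 2, 1, 3, 3, 1, 1, 1], giving D = diag(1, 3, 2, 2, 1, 3, 3, 1, 1, 1) and L = D - A. The sorted Laplacian eigenvalues are [0, 0.1772, 0.3300, 1, 1, 1.2293, 2.2486, 3.2174, 4.0502, 4.7472]; the algebraic connectivity is the second entry, 0.1772.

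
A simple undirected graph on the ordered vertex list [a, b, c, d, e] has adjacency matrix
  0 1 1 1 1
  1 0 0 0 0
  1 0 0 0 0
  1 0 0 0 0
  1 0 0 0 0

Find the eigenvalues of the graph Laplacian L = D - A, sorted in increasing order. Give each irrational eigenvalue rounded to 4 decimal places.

Reading degrees in the order [a, b, c, d, e] gives [4, 1, 1, 1, 1]; set D = diag(4, 1, 1, 1, 1) and form L = D - A. Diagonalising L (or applying a numerical eigensolver to the 5x5 matrix) gives the spectrum above. The eigenvalues sum to 8, which equals trace(L) = 2|E|.

[0, 1, 1, 1, 5]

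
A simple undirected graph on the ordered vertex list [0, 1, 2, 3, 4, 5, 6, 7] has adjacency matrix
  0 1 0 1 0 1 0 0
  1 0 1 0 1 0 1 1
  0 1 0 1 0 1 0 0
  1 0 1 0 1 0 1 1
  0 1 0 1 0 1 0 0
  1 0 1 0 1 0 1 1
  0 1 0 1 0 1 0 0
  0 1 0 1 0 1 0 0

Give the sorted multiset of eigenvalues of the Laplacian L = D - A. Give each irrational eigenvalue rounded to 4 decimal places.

With the vertex order [0, 1, 2, 3, 4, 5, 6, 7], the degrees are [3, 5, 3, 5, 3, 5, 3, 3], giving D = diag(3, 5, 3, 5, 3, 5, 3, 3) and L = D - A. Since every row of L sums to 0, the all-ones vector is in the kernel and 0 is an eigenvalue. The single zero eigenvalue shows the graph is connected. The eigenvalues sum to 30, which equals trace(L) = 2|E|. By the matrix-tree theorem the graph has (1/8) * product of the nonzero eigenvalues = 2025 spanning trees.

[0, 3, 3, 3, 3, 5, 5, 8]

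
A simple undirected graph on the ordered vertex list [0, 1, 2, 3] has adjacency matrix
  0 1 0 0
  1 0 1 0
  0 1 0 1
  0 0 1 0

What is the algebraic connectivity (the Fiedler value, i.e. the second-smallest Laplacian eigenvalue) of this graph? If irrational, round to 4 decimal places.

0.5858

Reading degrees in the order [0, 1, 2, 3] gives [1, 2, 2, 1]; set D = diag(1, 2, 2, 1) and form L = D - A. The smallest Laplacian eigenvalue is always 0. The next one, lambda_2 = 0.5858, measures how hard the graph is to disconnect: larger values mean better connectivity. The largest eigenvalue, 3.4142, is at most the vertex count 4. The eigenvalues sum to 6, which equals trace(L) = 2|E|.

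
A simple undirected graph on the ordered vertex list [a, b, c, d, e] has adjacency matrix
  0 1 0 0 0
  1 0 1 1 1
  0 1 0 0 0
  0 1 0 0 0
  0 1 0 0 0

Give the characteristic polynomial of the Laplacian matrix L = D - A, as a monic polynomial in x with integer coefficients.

With the vertex order [a, b, c, d, e], the degrees are [1, 4, 1, 1, 1], giving D = diag(1, 4, 1, 1, 1) and L = D - A. Computing det(xI - L) by cofactor expansion (or equivalently via sum-over-permutations) gives x^5 - 8x^4 + 18x^3 - 16x^2 + 5x. Since p(0) = det(-L) = 0, x divides p(x).

x^5 - 8x^4 + 18x^3 - 16x^2 + 5x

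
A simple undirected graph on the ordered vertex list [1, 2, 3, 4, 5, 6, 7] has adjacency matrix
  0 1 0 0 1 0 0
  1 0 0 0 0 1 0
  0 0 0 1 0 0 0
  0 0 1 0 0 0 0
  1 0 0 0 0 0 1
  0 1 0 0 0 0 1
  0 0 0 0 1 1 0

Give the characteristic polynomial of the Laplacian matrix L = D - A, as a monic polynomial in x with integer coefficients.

Each diagonal entry of L is the vertex degree and each off-diagonal entry is -1 where an edge is present, 0 otherwise; in the order [1, 2, 3, 4, 5, 6, 7] the diagonal is [2, 2, 1, 1, 2, 2, 2]. Computing det(xI - L) by cofactor expansion (or equivalently via sum-over-permutations) gives x^7 - 12x^6 + 55x^5 - 120x^4 + 125x^3 - 50x^2. Since p(0) = det(-L) = 0, x divides p(x).

x^7 - 12x^6 + 55x^5 - 120x^4 + 125x^3 - 50x^2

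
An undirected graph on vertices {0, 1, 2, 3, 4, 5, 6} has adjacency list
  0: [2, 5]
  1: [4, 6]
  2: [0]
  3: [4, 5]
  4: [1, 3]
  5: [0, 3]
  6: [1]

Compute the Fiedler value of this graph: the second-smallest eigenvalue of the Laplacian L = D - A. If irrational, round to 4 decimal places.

With the vertex order [0, 1, 2, 3, 4, 5, 6], the degrees are [2, 2, 1, 2, 2, 2, 1], giving D = diag(2, 2, 1, 2, 2, 2, 1) and L = D - A. The sorted Laplacian eigenvalues are [0, 0.1981, 0.7530, 1.5550, 2.4450, 3.2470, 3.8019]; the algebraic connectivity is the second entry, 0.1981. There is one zero in the spectrum, matching the 1 component.

0.1981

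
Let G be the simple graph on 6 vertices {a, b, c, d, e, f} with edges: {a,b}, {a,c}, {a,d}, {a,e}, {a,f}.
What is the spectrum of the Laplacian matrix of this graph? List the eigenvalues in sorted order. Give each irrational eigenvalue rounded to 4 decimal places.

Reading degrees in the order [a, b, c, d, e, f] gives [5, 1, 1, 1, 1, 1]; set D = diag(5, 1, 1, 1, 1, 1) and form L = D - A. L is symmetric positive semidefinite, so every eigenvalue is real and nonnegative. The single zero eigenvalue shows the graph is connected. The eigenvalues sum to 10, which equals trace(L) = 2|E|. The largest eigenvalue, 6, is at most the vertex count 6.

[0, 1, 1, 1, 1, 6]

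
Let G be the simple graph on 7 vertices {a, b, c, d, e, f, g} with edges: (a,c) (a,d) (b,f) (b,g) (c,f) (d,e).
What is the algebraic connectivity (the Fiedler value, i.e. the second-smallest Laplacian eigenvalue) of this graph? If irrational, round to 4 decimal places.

Each diagonal entry of L is the vertex degree and each off-diagonal entry is -1 where an edge is present, 0 otherwise; in the order [a, b, c, d, e, f, g] the diagonal is [2, 2, 2, 2, 1, 2, 1]. The sorted Laplacian eigenvalues are [0, 0.1981, 0.7530, 1.5550, 2.4450, 3.2470, 3.8019]; the algebraic connectivity is the second entry, 0.1981.

0.1981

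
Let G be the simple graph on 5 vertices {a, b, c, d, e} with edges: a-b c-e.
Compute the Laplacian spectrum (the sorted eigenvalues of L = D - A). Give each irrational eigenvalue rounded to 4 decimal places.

Each diagonal entry of L is the vertex degree and each off-diagonal entry is -1 where an edge is present, 0 otherwise; in the order [a, b, c, d, e] the diagonal is [1, 1, 1, 0, 1]. L is symmetric positive semidefinite, so every eigenvalue is real and nonnegative. The 3 zero eigenvalues correspond to the 3 connected components. The eigenvalues sum to 4, which equals trace(L) = 2|E|.

[0, 0, 0, 2, 2]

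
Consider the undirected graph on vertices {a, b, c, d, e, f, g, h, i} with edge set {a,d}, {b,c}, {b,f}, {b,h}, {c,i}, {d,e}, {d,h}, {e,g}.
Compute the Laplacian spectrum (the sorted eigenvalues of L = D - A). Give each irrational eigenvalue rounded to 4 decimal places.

With the vertex order [a, b, c, d, e, f, g, h, i], the degrees are [1, 3, 2, 3, 2, 1, 1, 2, 1], giving D = diag(1, 3, 2, 3, 2, 1, 1, 2, 1) and L = D - A. L is symmetric positive semidefinite, so every eigenvalue is real and nonnegative. By the matrix-tree theorem the graph has (1/9) * product of the nonzero eigenvalues = 1 spanning tree.

[0, 0.1729, 0.5587, 0.6617, 1.4331, 2.2091, 2.4851, 3.9563, 4.5231]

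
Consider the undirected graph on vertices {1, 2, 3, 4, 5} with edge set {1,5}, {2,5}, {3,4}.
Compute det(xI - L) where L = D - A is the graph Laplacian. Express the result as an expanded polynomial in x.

x^5 - 6x^4 + 11x^3 - 6x^2

Each diagonal entry of L is the vertex degree and each off-diagonal entry is -1 where an edge is present, 0 otherwise; in the order [1, 2, 3, 4, 5] the diagonal is [1, 1, 1, 1, 2]. Computing det(xI - L) by cofactor expansion (or equivalently via sum-over-permutations) gives x^5 - 6x^4 + 11x^3 - 6x^2. The coefficient of x^4 equals -trace(L) = -6, matching the sum of degrees. The largest eigenvalue, 3, is at most the vertex count 5. There are 2 zeros in the spectrum, matching the 2 components.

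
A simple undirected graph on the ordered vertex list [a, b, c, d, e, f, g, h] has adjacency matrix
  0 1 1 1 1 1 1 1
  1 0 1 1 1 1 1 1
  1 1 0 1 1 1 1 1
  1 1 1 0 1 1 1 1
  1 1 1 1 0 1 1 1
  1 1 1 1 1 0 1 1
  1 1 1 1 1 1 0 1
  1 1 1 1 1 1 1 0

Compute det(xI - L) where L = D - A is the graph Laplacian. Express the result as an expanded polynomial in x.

Reading degrees in the order [a, b, c, d, e, f, g, h] gives [7, 7, 7, 7, 7, 7, 7, 7]; set D = diag(7, 7, 7, 7, 7, 7, 7, 7) and form L = D - A. L has integer entries, so p(x) = det(xI - L) has integer coefficients. Expanding the determinant yields x^8 - 56x^7 + 1344x^6 - 17920x^5 + 143360x^4 - 688128x^3 + 1835008x^2 - 2097152x. The constant term is 0 because L is singular (the all-ones vector lies in its kernel). The eigenvalues sum to 56, which equals trace(L) = 2|E|. The largest eigenvalue, 8, is at most the vertex count 8.

x^8 - 56x^7 + 1344x^6 - 17920x^5 + 143360x^4 - 688128x^3 + 1835008x^2 - 2097152x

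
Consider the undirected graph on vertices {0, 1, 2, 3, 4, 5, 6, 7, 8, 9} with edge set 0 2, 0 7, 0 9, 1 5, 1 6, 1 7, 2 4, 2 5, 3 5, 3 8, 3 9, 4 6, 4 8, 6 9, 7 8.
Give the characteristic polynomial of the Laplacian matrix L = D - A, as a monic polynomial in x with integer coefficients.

x^10 - 30x^9 + 390x^8 - 2880x^7 + 13305x^6 - 39882x^5 + 77640x^4 - 94800x^3 + 66000x^2 - 20000x

Each diagonal entry of L is the vertex degree and each off-diagonal entry is -1 where an edge is present, 0 otherwise; in the order [0, 1, 2, 3, 4, 5, 6, 7, 8, 9] the diagonal is [3, 3, 3, 3, 3, 3, 3, 3, 3, 3]. Computing det(xI - L) by cofactor expansion (or equivalently via sum-over-permutations) gives x^10 - 30x^9 + 390x^8 - 2880x^7 + 13305x^6 - 39882x^5 + 77640x^4 - 94800x^3 + 66000x^2 - 20000x. The constant term is 0 because L is singular (the all-ones vector lies in its kernel).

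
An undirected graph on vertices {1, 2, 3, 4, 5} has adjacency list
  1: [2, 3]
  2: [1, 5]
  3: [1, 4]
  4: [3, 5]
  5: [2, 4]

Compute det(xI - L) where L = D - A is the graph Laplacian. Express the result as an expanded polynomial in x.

Each diagonal entry of L is the vertex degree and each off-diagonal entry is -1 where an edge is present, 0 otherwise; in the order [1, 2, 3, 4, 5] the diagonal is [2, 2, 2, 2, 2]. L has integer entries, so p(x) = det(xI - L) has integer coefficients. Expanding the determinant yields x^5 - 10x^4 + 35x^3 - 50x^2 + 25x. The coefficient of x^4 equals -trace(L) = -10, matching the sum of degrees. The largest eigenvalue, 3.6180, is at most the vertex count 5.

x^5 - 10x^4 + 35x^3 - 50x^2 + 25x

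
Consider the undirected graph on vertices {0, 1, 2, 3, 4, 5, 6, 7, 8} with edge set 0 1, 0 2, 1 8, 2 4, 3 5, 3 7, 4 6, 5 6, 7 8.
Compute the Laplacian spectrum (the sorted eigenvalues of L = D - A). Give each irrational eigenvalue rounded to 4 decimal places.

[0, 0.4679, 0.4679, 1.6527, 1.6527, 3, 3, 3.8794, 3.8794]

With the vertex order [0, 1, 2, 3, 4, 5, 6, 7, 8], the degrees are [2, 2, 2, 2, 2, 2, 2, 2, 2], giving D = diag(2, 2, 2, 2, 2, 2, 2, 2, 2) and L = D - A. Diagonalising L (or applying a numerical eigensolver to the 9x9 matrix) gives the spectrum above. The single zero eigenvalue shows the graph is connected.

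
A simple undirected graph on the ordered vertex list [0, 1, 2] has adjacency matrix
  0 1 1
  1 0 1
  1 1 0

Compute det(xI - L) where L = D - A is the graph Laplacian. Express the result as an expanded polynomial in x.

x^3 - 6x^2 + 9x

With the vertex order [0, 1, 2], the degrees are [2, 2, 2], giving D = diag(2, 2, 2) and L = D - A. L has integer entries, so p(x) = det(xI - L) has integer coefficients. Expanding the determinant yields x^3 - 6x^2 + 9x. The coefficient of x^2 equals -trace(L) = -6, matching the sum of degrees. The eigenvalues sum to 6, which equals trace(L) = 2|E|.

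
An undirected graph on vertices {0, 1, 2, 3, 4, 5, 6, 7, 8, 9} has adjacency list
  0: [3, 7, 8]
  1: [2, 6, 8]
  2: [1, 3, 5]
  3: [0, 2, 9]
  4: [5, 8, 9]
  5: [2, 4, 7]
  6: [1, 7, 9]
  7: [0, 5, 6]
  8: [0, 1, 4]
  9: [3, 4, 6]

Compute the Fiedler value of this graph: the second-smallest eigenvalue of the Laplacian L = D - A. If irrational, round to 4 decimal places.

Reading degrees in the order [0, 1, 2, 3, 4, 5, 6, 7, 8, 9] gives [3, 3, 3, 3, 3, 3, 3, 3, 3, 3]; set D = diag(3, 3, 3, 3, 3, 3, 3, 3, 3, 3) and form L = D - A. The sorted Laplacian eigenvalues are [0, 2, 2, 2, 2, 2, 5, 5, 5, 5]; the algebraic connectivity is the second entry, 2. There is one zero in the spectrum, matching the 1 component.

2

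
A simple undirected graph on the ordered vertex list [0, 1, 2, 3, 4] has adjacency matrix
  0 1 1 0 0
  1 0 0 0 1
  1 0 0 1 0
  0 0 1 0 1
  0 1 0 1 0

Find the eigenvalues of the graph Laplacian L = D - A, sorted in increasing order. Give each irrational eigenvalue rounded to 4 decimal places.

[0, 1.3820, 1.3820, 3.6180, 3.6180]

Each diagonal entry of L is the vertex degree and each off-diagonal entry is -1 where an edge is present, 0 otherwise; in the order [0, 1, 2, 3, 4] the diagonal is [2, 2, 2, 2, 2]. L is symmetric positive semidefinite, so every eigenvalue is real and nonnegative. The largest eigenvalue, 3.6180, is at most the vertex count 5. The eigenvalues sum to 10, which equals trace(L) = 2|E|.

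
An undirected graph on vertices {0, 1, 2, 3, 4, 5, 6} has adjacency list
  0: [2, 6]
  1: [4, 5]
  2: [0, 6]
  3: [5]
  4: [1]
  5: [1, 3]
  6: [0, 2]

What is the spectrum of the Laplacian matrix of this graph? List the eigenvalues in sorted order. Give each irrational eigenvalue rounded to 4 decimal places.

Reading degrees in the order [0, 1, 2, 3, 4, 5, 6] gives [2, 2, 2, 1, 1, 2, 2]; set D = diag(2, 2, 2, 1, 1, 2, 2) and form L = D - A. The multiplicity of 0 as a Laplacian eigenvalue equals the number of connected components. The 2 zero eigenvalues correspond to the 2 connected components. The largest eigenvalue, 3.4142, is at most the vertex count 7.

[0, 0, 0.5858, 2, 3, 3, 3.4142]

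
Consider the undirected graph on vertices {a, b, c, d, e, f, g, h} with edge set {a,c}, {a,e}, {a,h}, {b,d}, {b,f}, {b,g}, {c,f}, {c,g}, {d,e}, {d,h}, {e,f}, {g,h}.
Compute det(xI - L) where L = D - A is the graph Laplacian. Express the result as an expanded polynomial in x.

x^8 - 24x^7 + 240x^6 - 1296x^5 + 4080x^4 - 7488x^3 + 7424x^2 - 3072x

Each diagonal entry of L is the vertex degree and each off-diagonal entry is -1 where an edge is present, 0 otherwise; in the order [a, b, c, d, e, f, g, h] the diagonal is [3, 3, 3, 3, 3, 3, 3, 3]. The eigenvalues of L are [0, 2, 2, 2, 4, 4, 4, 6]; the characteristic polynomial is the product of (x - lambda_i), which multiplies out to x^8 - 24x^7 + 240x^6 - 1296x^5 + 4080x^4 - 7488x^3 + 7424x^2 - 3072x. The constant term is 0 because L is singular (the all-ones vector lies in its kernel). The eigenvalues sum to 24, which equals trace(L) = 2|E|. The largest eigenvalue, 6, is at most the vertex count 8.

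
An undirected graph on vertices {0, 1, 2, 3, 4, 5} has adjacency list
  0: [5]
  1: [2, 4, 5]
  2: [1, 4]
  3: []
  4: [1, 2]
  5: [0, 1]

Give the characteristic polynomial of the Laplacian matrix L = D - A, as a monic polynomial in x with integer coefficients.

With the vertex order [0, 1, 2, 3, 4, 5], the degrees are [1, 3, 2, 0, 2, 2], giving D = diag(1, 3, 2, 0, 2, 2) and L = D - A. Computing det(xI - L) by cofactor expansion (or equivalently via sum-over-permutations) gives x^6 - 10x^5 + 34x^4 - 44x^3 + 15x^2. Since p(0) = det(-L) = 0, x divides p(x). The largest eigenvalue, 4.1701, is at most the vertex count 6.

x^6 - 10x^5 + 34x^4 - 44x^3 + 15x^2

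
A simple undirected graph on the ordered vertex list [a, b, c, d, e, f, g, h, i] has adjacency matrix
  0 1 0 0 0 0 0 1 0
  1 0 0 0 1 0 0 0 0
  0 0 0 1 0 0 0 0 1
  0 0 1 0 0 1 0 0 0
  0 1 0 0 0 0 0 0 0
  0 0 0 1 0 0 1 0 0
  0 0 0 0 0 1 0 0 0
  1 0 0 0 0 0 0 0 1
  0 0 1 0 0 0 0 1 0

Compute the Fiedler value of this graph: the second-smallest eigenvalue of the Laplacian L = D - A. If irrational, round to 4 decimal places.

0.1206

Reading degrees in the order [a, b, c, d, e, f, g, h, i] gives [2, 2, 2, 2, 1, 2, 1, 2, 2]; set D = diag(2, 2, 2, 2, 1, 2, 1, 2, 2) and form L = D - A. The smallest Laplacian eigenvalue is always 0. The next one, lambda_2 = 0.1206, measures how hard the graph is to disconnect: larger values mean better connectivity. By the matrix-tree theorem the graph has (1/9) * product of the nonzero eigenvalues = 1 spanning tree.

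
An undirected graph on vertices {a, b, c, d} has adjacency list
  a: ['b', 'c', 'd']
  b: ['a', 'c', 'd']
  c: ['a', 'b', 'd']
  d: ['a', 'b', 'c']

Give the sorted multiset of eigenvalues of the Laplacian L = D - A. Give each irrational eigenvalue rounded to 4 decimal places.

Reading degrees in the order [a, b, c, d] gives [3, 3, 3, 3]; set D = diag(3, 3, 3, 3) and form L = D - A. Since every row of L sums to 0, the all-ones vector is in the kernel and 0 is an eigenvalue. The single zero eigenvalue shows the graph is connected.

[0, 4, 4, 4]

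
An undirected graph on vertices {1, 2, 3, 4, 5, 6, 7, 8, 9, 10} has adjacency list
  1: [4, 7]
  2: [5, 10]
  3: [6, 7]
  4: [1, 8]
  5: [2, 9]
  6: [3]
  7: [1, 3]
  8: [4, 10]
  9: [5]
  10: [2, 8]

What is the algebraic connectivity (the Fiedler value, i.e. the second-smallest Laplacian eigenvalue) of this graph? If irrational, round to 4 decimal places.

Reading degrees in the order [1, 2, 3, 4, 5, 6, 7, 8, 9, 10] gives [2, 2, 2, 2, 2, 1, 2, 2, 1, 2]; set D = diag(2, 2, 2, 2, 2, 1, 2, 2, 1, 2) and form L = D - A. The smallest Laplacian eigenvalue is always 0. The next one, lambda_2 = 0.0979, measures how hard the graph is to disconnect: larger values mean better connectivity. The largest eigenvalue, 3.9021, is at most the vertex count 10.

0.0979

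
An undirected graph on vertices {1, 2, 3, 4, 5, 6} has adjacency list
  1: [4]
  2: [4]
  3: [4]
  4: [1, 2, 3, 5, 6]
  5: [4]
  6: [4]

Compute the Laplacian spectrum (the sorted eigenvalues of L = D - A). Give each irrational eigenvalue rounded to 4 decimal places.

[0, 1, 1, 1, 1, 6]

Each diagonal entry of L is the vertex degree and each off-diagonal entry is -1 where an edge is present, 0 otherwise; in the order [1, 2, 3, 4, 5, 6] the diagonal is [1, 1, 1, 5, 1, 1]. Since every row of L sums to 0, the all-ones vector is in the kernel and 0 is an eigenvalue. By the matrix-tree theorem the graph has (1/6) * product of the nonzero eigenvalues = 1 spanning tree.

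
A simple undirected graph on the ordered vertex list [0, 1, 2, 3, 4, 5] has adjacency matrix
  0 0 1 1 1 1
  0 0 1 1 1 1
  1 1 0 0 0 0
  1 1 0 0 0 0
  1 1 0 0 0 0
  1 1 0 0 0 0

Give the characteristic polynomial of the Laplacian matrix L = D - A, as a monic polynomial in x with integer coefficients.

Each diagonal entry of L is the vertex degree and each off-diagonal entry is -1 where an edge is present, 0 otherwise; in the order [0, 1, 2, 3, 4, 5] the diagonal is [4, 4, 2, 2, 2, 2]. L has integer entries, so p(x) = det(xI - L) has integer coefficients. Expanding the determinant yields x^6 - 16x^5 + 96x^4 - 272x^3 + 368x^2 - 192x. The coefficient of x^5 equals -trace(L) = -16, matching the sum of degrees.

x^6 - 16x^5 + 96x^4 - 272x^3 + 368x^2 - 192x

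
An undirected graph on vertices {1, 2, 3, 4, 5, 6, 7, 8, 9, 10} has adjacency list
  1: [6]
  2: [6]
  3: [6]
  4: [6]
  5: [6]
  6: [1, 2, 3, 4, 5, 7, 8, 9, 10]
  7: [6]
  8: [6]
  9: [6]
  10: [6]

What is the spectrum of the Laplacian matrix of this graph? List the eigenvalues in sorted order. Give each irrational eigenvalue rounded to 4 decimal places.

[0, 1, 1, 1, 1, 1, 1, 1, 1, 10]

Each diagonal entry of L is the vertex degree and each off-diagonal entry is -1 where an edge is present, 0 otherwise; in the order [1, 2, 3, 4, 5, 6, 7, 8, 9, 10] the diagonal is [1, 1, 1, 1, 1, 9, 1, 1, 1, 1]. Since every row of L sums to 0, the all-ones vector is in the kernel and 0 is an eigenvalue. The largest eigenvalue, 10, is at most the vertex count 10.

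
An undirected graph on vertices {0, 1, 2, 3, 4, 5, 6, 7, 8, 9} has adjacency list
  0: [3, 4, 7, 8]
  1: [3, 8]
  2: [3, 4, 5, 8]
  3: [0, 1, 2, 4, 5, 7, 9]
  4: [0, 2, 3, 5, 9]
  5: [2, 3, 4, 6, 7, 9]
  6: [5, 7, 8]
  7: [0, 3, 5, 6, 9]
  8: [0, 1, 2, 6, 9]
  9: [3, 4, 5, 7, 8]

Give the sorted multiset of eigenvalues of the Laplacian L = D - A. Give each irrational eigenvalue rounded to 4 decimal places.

[0, 1.8486, 2.6873, 3.6200, 4.1724, 5, 5.4927, 7.2823, 7.5654, 8.3314]

Reading degrees in the order [0, 1, 2, 3, 4, 5, 6, 7, 8, 9] gives [4, 2, 4, 7, 5, 6, 3, 5, 5, 5]; set D = diag(4, 2, 4, 7, 5, 6, 3, 5, 5, 5) and form L = D - A. Diagonalising L (or applying a numerical eigensolver to the 10x10 matrix) gives the spectrum above. The single zero eigenvalue shows the graph is connected. The eigenvalues sum to 46, which equals trace(L) = 2|E|. By the matrix-tree theorem the graph has (1/10) * product of the nonzero eigenvalues = 94585 spanning trees.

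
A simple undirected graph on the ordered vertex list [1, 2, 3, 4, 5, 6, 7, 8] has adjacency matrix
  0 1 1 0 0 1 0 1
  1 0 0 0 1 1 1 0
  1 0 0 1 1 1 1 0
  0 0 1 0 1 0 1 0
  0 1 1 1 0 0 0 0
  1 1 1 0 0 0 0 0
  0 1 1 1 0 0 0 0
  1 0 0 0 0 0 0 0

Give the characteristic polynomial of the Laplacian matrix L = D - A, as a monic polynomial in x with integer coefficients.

Each diagonal entry of L is the vertex degree and each off-diagonal entry is -1 where an edge is present, 0 otherwise; in the order [1, 2, 3, 4, 5, 6, 7, 8] the diagonal is [4, 4, 5, 3, 3, 3, 3, 1]. Computing det(xI - L) by cofactor expansion (or equivalently via sum-over-permutations) gives x^8 - 26x^7 + 278x^6 - 1576x^5 + 5074x^4 - 9158x^3 + 8391x^2 - 2880x. The coefficient of x^7 equals -trace(L) = -26, matching the sum of degrees. The largest eigenvalue, 6.7070, is at most the vertex count 8.

x^8 - 26x^7 + 278x^6 - 1576x^5 + 5074x^4 - 9158x^3 + 8391x^2 - 2880x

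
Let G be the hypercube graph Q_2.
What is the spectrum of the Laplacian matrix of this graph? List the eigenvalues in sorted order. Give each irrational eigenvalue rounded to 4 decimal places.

[0, 2, 2, 4]

The graph has 4 vertices and degree multiset [2, 2, 2, 2]; D is the diagonal matrix of degrees and L = D - A. Diagonalising L (or applying a numerical eigensolver to the 4x4 matrix) gives the spectrum above. The largest eigenvalue, 4, is at most the vertex count 4. The eigenvalues sum to 8, which equals trace(L) = 2|E|.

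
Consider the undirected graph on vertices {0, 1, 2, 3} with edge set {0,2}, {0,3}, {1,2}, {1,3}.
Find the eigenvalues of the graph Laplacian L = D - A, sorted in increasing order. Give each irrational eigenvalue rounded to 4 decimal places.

Reading degrees in the order [0, 1, 2, 3] gives [2, 2, 2, 2]; set D = diag(2, 2, 2, 2) and form L = D - A. Since every row of L sums to 0, the all-ones vector is in the kernel and 0 is an eigenvalue. The largest eigenvalue, 4, is at most the vertex count 4. There is one zero in the spectrum, matching the 1 component.

[0, 2, 2, 4]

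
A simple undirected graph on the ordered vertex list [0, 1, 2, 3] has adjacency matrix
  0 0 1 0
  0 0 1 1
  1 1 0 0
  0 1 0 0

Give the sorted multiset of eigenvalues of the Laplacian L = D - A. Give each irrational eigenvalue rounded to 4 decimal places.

[0, 0.5858, 2, 3.4142]

Each diagonal entry of L is the vertex degree and each off-diagonal entry is -1 where an edge is present, 0 otherwise; in the order [0, 1, 2, 3] the diagonal is [1, 2, 2, 1]. Since every row of L sums to 0, the all-ones vector is in the kernel and 0 is an eigenvalue. The largest eigenvalue, 3.4142, is at most the vertex count 4. The eigenvalues sum to 6, which equals trace(L) = 2|E|.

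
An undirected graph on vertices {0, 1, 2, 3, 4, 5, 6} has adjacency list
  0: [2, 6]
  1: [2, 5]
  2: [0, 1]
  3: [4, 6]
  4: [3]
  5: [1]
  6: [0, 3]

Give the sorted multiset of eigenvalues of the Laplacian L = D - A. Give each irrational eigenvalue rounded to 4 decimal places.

[0, 0.1981, 0.7530, 1.5550, 2.4450, 3.2470, 3.8019]

Each diagonal entry of L is the vertex degree and each off-diagonal entry is -1 where an edge is present, 0 otherwise; in the order [0, 1, 2, 3, 4, 5, 6] the diagonal is [2, 2, 2, 2, 1, 1, 2]. Diagonalising L (or applying a numerical eigensolver to the 7x7 matrix) gives the spectrum above. The single zero eigenvalue shows the graph is connected. The eigenvalues sum to 12, which equals trace(L) = 2|E|. The largest eigenvalue, 3.8019, is at most the vertex count 7.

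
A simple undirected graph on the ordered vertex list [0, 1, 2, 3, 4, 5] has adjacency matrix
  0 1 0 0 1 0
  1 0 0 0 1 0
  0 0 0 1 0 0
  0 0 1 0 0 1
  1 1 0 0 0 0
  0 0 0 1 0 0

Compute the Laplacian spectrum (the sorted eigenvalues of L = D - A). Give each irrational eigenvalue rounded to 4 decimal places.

Reading degrees in the order [0, 1, 2, 3, 4, 5] gives [2, 2, 1, 2, 2, 1]; set D = diag(2, 2, 1, 2, 2, 1) and form L = D - A. L is symmetric positive semidefinite, so every eigenvalue is real and nonnegative. The 2 zero eigenvalues correspond to the 2 connected components. The largest eigenvalue, 3, is at most the vertex count 6.

[0, 0, 1, 3, 3, 3]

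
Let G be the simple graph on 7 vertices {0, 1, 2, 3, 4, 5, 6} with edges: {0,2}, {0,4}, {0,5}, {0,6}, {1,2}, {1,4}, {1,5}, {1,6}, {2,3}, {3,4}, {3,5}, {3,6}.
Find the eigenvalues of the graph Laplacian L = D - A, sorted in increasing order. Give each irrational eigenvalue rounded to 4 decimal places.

Each diagonal entry of L is the vertex degree and each off-diagonal entry is -1 where an edge is present, 0 otherwise; in the order [0, 1, 2, 3, 4, 5, 6] the diagonal is [4, 4, 3, 4, 3, 3, 3]. L is symmetric positive semidefinite, so every eigenvalue is real and nonnegative. The single zero eigenvalue shows the graph is connected. The largest eigenvalue, 7, is at most the vertex count 7.

[0, 3, 3, 3, 4, 4, 7]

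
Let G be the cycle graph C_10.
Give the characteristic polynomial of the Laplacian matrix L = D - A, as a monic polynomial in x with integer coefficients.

x^10 - 20x^9 + 170x^8 - 800x^7 + 2275x^6 - 4004x^5 + 4290x^4 - 2640x^3 + 825x^2 - 100x

The graph has 10 vertices and degree multiset [2, 2, 2, 2, 2, 2, 2, 2, 2, 2]; D is the diagonal matrix of degrees and L = D - A. L has integer entries, so p(x) = det(xI - L) has integer coefficients. Expanding the determinant yields x^10 - 20x^9 + 170x^8 - 800x^7 + 2275x^6 - 4004x^5 + 4290x^4 - 2640x^3 + 825x^2 - 100x. The coefficient of x^9 equals -trace(L) = -20, matching the sum of degrees.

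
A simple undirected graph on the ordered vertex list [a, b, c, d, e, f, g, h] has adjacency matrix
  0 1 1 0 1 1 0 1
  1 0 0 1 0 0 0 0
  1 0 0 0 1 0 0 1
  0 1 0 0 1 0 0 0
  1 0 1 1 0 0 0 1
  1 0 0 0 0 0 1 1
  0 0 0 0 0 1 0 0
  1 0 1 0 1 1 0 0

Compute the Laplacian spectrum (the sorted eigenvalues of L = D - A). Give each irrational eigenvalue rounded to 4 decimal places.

[0, 0.6326, 1.3791, 2.5777, 3.1973, 4.6853, 5.2997, 6.2283]

Each diagonal entry of L is the vertex degree and each off-diagonal entry is -1 where an edge is present, 0 otherwise; in the order [a, b, c, d, e, f, g, h] the diagonal is [5, 2, 3, 2, 4, 3, 1, 4]. Since every row of L sums to 0, the all-ones vector is in the kernel and 0 is an eigenvalue.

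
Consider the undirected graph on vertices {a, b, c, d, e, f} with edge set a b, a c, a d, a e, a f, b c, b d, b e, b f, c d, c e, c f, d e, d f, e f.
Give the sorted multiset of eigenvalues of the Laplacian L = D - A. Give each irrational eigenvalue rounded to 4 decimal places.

[0, 6, 6, 6, 6, 6]

Each diagonal entry of L is the vertex degree and each off-diagonal entry is -1 where an edge is present, 0 otherwise; in the order [a, b, c, d, e, f] the diagonal is [5, 5, 5, 5, 5, 5]. L is symmetric positive semidefinite, so every eigenvalue is real and nonnegative. The single zero eigenvalue shows the graph is connected. The largest eigenvalue, 6, is at most the vertex count 6.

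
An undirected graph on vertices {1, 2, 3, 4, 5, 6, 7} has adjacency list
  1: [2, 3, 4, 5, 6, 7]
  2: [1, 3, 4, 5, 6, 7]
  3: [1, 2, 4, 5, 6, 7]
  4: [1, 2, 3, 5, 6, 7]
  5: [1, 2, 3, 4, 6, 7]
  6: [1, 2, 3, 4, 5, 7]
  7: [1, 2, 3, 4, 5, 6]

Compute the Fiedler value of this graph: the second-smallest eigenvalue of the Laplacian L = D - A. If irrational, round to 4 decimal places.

7

Each diagonal entry of L is the vertex degree and each off-diagonal entry is -1 where an edge is present, 0 otherwise; in the order [1, 2, 3, 4, 5, 6, 7] the diagonal is [6, 6, 6, 6, 6, 6, 6]. Computing the eigenvalues of L and sorting gives [0, 7, 7, 7, 7, 7, 7]. The Fiedler value lambda_2 = 7 is strictly positive, so the graph is connected. The eigenvalues sum to 42, which equals trace(L) = 2|E|.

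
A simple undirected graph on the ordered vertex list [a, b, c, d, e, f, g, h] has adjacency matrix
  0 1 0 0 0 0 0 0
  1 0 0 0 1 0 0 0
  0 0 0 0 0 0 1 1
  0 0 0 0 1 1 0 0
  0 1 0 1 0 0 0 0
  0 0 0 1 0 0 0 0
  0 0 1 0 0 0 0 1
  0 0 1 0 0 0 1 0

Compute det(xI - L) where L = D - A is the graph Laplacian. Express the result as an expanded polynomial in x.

With the vertex order [a, b, c, d, e, f, g, h], the degrees are [1, 2, 2, 2, 2, 1, 2, 2], giving D = diag(1, 2, 2, 2, 2, 1, 2, 2) and L = D - A. Computing det(xI - L) by cofactor expansion (or equivalently via sum-over-permutations) gives x^8 - 14x^7 + 78x^6 - 218x^5 + 314x^4 - 210x^3 + 45x^2. The constant term is 0 because L is singular (the all-ones vector lies in its kernel). The largest eigenvalue, 3.6180, is at most the vertex count 8.

x^8 - 14x^7 + 78x^6 - 218x^5 + 314x^4 - 210x^3 + 45x^2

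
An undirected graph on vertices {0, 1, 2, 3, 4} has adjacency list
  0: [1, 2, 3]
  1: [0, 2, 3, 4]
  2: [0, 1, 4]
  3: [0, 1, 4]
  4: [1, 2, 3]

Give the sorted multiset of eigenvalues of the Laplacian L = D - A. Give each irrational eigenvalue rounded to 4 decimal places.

Reading degrees in the order [0, 1, 2, 3, 4] gives [3, 4, 3, 3, 3]; set D = diag(3, 4, 3, 3, 3) and form L = D - A. The multiplicity of 0 as a Laplacian eigenvalue equals the number of connected components. The single zero eigenvalue shows the graph is connected. By the matrix-tree theorem the graph has (1/5) * product of the nonzero eigenvalues = 45 spanning trees. The eigenvalues sum to 16, which equals trace(L) = 2|E|.

[0, 3, 3, 5, 5]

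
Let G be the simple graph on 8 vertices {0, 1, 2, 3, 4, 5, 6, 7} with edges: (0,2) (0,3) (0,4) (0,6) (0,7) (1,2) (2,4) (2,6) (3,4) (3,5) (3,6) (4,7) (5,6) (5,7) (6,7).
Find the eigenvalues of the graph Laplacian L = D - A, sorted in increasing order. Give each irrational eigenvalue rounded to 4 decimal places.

Each diagonal entry of L is the vertex degree and each off-diagonal entry is -1 where an edge is present, 0 otherwise; in the order [0, 1, 2, 3, 4, 5, 6, 7] the diagonal is [5, 1, 4, 4, 4, 3, 5, 4]. L is symmetric positive semidefinite, so every eigenvalue is real and nonnegative. There is one zero in the spectrum, matching the 1 component. By the matrix-tree theorem the graph has (1/8) * product of the nonzero eigenvalues = 1048 spanning trees.

[0, 0.8227, 2.7616, 4, 4.3314, 4.9339, 6.3249, 6.8256]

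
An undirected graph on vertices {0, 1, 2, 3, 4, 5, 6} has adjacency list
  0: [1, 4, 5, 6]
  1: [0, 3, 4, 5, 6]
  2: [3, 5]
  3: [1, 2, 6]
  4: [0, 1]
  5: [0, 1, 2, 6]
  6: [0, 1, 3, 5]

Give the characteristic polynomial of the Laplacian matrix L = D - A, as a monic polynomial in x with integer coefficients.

x^7 - 24x^6 + 231x^5 - 1134x^4 + 2972x^3 - 3908x^2 + 1988x

Each diagonal entry of L is the vertex degree and each off-diagonal entry is -1 where an edge is present, 0 otherwise; in the order [0, 1, 2, 3, 4, 5, 6] the diagonal is [4, 5, 2, 3, 2, 4, 4]. Computing det(xI - L) by cofactor expansion (or equivalently via sum-over-permutations) gives x^7 - 24x^6 + 231x^5 - 1134x^4 + 2972x^3 - 3908x^2 + 1988x. The constant term is 0 because L is singular (the all-ones vector lies in its kernel). There is one zero in the spectrum, matching the 1 component. By the matrix-tree theorem the graph has (1/7) * product of the nonzero eigenvalues = 284 spanning trees.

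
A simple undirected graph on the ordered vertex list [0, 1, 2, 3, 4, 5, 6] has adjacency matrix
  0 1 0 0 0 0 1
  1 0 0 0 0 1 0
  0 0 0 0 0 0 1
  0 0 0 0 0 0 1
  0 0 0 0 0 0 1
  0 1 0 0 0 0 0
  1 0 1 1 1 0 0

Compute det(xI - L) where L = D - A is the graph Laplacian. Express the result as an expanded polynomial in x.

With the vertex order [0, 1, 2, 3, 4, 5, 6], the degrees are [2, 2, 1, 1, 1, 1, 4], giving D = diag(2, 2, 1, 1, 1, 1, 4) and L = D - A. L has integer entries, so p(x) = det(xI - L) has integer coefficients. Expanding the determinant yields x^7 - 12x^6 + 52x^5 - 104x^4 + 102x^3 - 46x^2 + 7x. Since p(0) = det(-L) = 0, x divides p(x). There is one zero in the spectrum, matching the 1 component.

x^7 - 12x^6 + 52x^5 - 104x^4 + 102x^3 - 46x^2 + 7x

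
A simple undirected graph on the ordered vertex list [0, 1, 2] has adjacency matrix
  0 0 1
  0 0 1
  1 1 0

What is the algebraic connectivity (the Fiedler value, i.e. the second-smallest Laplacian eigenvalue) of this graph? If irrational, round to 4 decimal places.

Each diagonal entry of L is the vertex degree and each off-diagonal entry is -1 where an edge is present, 0 otherwise; in the order [0, 1, 2] the diagonal is [1, 1, 2]. The sorted Laplacian eigenvalues are [0, 1, 3]; the algebraic connectivity is the second entry, 1. The largest eigenvalue, 3, is at most the vertex count 3. The eigenvalues sum to 4, which equals trace(L) = 2|E|.

1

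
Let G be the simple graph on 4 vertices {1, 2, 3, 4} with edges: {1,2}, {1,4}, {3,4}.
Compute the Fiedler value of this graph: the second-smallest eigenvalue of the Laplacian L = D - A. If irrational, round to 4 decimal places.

With the vertex order [1, 2, 3, 4], the degrees are [2, 1, 1, 2], giving D = diag(2, 1, 1, 2) and L = D - A. The sorted Laplacian eigenvalues are [0, 0.5858, 2, 3.4142]; the algebraic connectivity is the second entry, 0.5858. By the matrix-tree theorem the graph has (1/4) * product of the nonzero eigenvalues = 1 spanning tree. The eigenvalues sum to 6, which equals trace(L) = 2|E|.

0.5858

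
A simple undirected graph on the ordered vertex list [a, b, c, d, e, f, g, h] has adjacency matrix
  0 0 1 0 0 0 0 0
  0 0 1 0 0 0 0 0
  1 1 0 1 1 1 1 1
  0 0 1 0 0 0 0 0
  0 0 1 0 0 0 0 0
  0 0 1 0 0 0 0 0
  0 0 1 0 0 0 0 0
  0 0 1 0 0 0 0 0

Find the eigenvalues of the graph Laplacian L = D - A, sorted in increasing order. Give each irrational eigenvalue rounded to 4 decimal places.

Each diagonal entry of L is the vertex degree and each off-diagonal entry is -1 where an edge is present, 0 otherwise; in the order [a, b, c, d, e, f, g, h] the diagonal is [1, 1, 7, 1, 1, 1, 1, 1]. Since every row of L sums to 0, the all-ones vector is in the kernel and 0 is an eigenvalue. The eigenvalues sum to 14, which equals trace(L) = 2|E|. The largest eigenvalue, 8, is at most the vertex count 8.

[0, 1, 1, 1, 1, 1, 1, 8]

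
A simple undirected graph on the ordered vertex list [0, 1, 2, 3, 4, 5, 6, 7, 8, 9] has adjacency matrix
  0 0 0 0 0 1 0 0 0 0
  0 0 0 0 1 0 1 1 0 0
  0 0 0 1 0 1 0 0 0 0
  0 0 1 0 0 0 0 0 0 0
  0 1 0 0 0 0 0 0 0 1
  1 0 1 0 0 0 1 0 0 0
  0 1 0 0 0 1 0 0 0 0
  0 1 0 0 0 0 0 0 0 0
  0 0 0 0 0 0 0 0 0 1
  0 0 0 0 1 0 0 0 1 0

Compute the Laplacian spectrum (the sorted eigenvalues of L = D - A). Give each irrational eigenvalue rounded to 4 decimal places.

[0, 0.1378, 0.4258, 0.6323, 1.3282, 1.5820, 2.3435, 3.0242, 3.9923, 4.5340]

With the vertex order [0, 1, 2, 3, 4, 5, 6, 7, 8, 9], the degrees are [1, 3, 2, 1, 2, 3, 2, 1, 1, 2], giving D = diag(1, 3, 2, 1, 2, 3, 2, 1, 1, 2) and L = D - A. Diagonalising L (or applying a numerical eigensolver to the 10x10 matrix) gives the spectrum above. The single zero eigenvalue shows the graph is connected. By the matrix-tree theorem the graph has (1/10) * product of the nonzero eigenvalues = 1 spanning tree.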